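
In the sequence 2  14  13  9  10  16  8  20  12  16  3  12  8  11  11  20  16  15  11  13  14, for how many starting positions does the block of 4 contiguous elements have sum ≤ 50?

9

[2, 14, 13, 9] → sum 38  ≤ 50 ✓
[14, 13, 9, 10] → sum 46  ≤ 50 ✓
[13, 9, 10, 16] → sum 48  ≤ 50 ✓
[9, 10, 16, 8] → sum 43  ≤ 50 ✓
[10, 16, 8, 20] → sum 54
[16, 8, 20, 12] → sum 56
[8, 20, 12, 16] → sum 56
[20, 12, 16, 3] → sum 51
[12, 16, 3, 12] → sum 43  ≤ 50 ✓
[16, 3, 12, 8] → sum 39  ≤ 50 ✓
[3, 12, 8, 11] → sum 34  ≤ 50 ✓
[12, 8, 11, 11] → sum 42  ≤ 50 ✓
[8, 11, 11, 20] → sum 50  ≤ 50 ✓
[11, 11, 20, 16] → sum 58
[11, 20, 16, 15] → sum 62
[20, 16, 15, 11] → sum 62
[16, 15, 11, 13] → sum 55
[15, 11, 13, 14] → sum 53
9 windows satisfy the condition.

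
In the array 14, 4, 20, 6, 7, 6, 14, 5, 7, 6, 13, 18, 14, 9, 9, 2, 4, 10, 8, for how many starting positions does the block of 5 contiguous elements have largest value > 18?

14 4 20 6 7 → max 20  > 18 ✓
4 20 6 7 6 → max 20  > 18 ✓
20 6 7 6 14 → max 20  > 18 ✓
6 7 6 14 5 → max 14
7 6 14 5 7 → max 14
6 14 5 7 6 → max 14
14 5 7 6 13 → max 14
5 7 6 13 18 → max 18
7 6 13 18 14 → max 18
6 13 18 14 9 → max 18
13 18 14 9 9 → max 18
18 14 9 9 2 → max 18
14 9 9 2 4 → max 14
9 9 2 4 10 → max 10
9 2 4 10 8 → max 10
3 windows satisfy the condition.

3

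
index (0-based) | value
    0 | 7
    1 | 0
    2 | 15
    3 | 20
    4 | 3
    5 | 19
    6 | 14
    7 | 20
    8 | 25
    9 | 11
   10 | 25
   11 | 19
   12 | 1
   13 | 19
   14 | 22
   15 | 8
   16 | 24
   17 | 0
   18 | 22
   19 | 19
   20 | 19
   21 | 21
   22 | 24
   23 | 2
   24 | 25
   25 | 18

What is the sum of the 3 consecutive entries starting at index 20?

64

Elements at indices 20..22: 19, 21, 24
sum(19, 21, 24) = 64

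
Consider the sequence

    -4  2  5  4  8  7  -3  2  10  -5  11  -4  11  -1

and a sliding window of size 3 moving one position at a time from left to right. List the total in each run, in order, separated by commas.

3, 11, 17, 19, 12, 6, 9, 7, 16, 2, 18, 6

-4 2 5 → sum 3
2 5 4 → sum 11
5 4 8 → sum 17
4 8 7 → sum 19
8 7 -3 → sum 12
7 -3 2 → sum 6
-3 2 10 → sum 9
2 10 -5 → sum 7
10 -5 11 → sum 16
-5 11 -4 → sum 2
11 -4 11 → sum 18
-4 11 -1 → sum 6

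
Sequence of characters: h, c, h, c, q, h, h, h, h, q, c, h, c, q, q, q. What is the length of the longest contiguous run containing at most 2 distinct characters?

6

add h: window [h] (1 distinct), len 1
add c: window [h, c] (2 distinct), len 2
add h: window [h, c, h] (2 distinct), len 3
add c: window [h, c, h, c] (2 distinct), len 4
add q: window [c, q] (2 distinct), len 2
add h: window [q, h] (2 distinct), len 2
add h: window [q, h, h] (2 distinct), len 3
add h: window [q, h, h, h] (2 distinct), len 4
add h: window [q, h, h, h, h] (2 distinct), len 5
add q: window [q, h, h, h, h, q] (2 distinct), len 6
add c: window [q, c] (2 distinct), len 2
add h: window [c, h] (2 distinct), len 2
add c: window [c, h, c] (2 distinct), len 3
add q: window [c, q] (2 distinct), len 2
add q: window [c, q, q] (2 distinct), len 3
add q: window [c, q, q, q] (2 distinct), len 4
Longest length with ≤2 distinct: 6.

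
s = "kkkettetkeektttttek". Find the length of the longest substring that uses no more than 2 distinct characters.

6

add k: window [k] (1 distinct), len 1
add k: window [k, k] (1 distinct), len 2
add k: window [k, k, k] (1 distinct), len 3
add e: window [k, k, k, e] (2 distinct), len 4
add t: window [e, t] (2 distinct), len 2
add t: window [e, t, t] (2 distinct), len 3
add e: window [e, t, t, e] (2 distinct), len 4
add t: window [e, t, t, e, t] (2 distinct), len 5
add k: window [t, k] (2 distinct), len 2
add e: window [k, e] (2 distinct), len 2
add e: window [k, e, e] (2 distinct), len 3
add k: window [k, e, e, k] (2 distinct), len 4
add t: window [k, t] (2 distinct), len 2
add t: window [k, t, t] (2 distinct), len 3
add t: window [k, t, t, t] (2 distinct), len 4
add t: window [k, t, t, t, t] (2 distinct), len 5
add t: window [k, t, t, t, t, t] (2 distinct), len 6
add e: window [t, t, t, t, t, e] (2 distinct), len 6
add k: window [e, k] (2 distinct), len 2
Longest length with ≤2 distinct: 6.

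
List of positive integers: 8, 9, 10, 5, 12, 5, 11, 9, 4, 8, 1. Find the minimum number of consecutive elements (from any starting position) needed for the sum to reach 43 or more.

Extend right; whenever the sum reaches 43, record the length and shrink from the left:
add 8: running sum 8 < 43
add 9: running sum 17 < 43
add 10: running sum 27 < 43
add 5: running sum 32 < 43
add 12: shortest ending here [8, 9, 10, 5, 12] sum 44, len 5
add 5: shortest ending here [8, 9, 10, 5, 12, 5] sum 49, len 6
add 11: shortest ending here [10, 5, 12, 5, 11] sum 43, len 5
add 9: shortest ending here [10, 5, 12, 5, 11, 9] sum 52, len 6
add 4: shortest ending here [5, 12, 5, 11, 9, 4] sum 46, len 6
add 8: shortest ending here [12, 5, 11, 9, 4, 8] sum 49, len 6
add 1: shortest ending here [12, 5, 11, 9, 4, 8, 1] sum 50, len 7
Shortest qualifying length: 5.

5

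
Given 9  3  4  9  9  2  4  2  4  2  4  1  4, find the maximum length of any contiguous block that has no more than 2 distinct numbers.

6

Extend right; when distinct count exceeds 2, shrink from the left:
[9] 1 distinct, len 1
[9, 3] 2 distinct, len 2
[3, 4] 2 distinct, len 2
[4, 9] 2 distinct, len 2
[4, 9, 9] 2 distinct, len 3
[9, 9, 2] 2 distinct, len 3
[2, 4] 2 distinct, len 2
[2, 4, 2] 2 distinct, len 3
[2, 4, 2, 4] 2 distinct, len 4
[2, 4, 2, 4, 2] 2 distinct, len 5
[2, 4, 2, 4, 2, 4] 2 distinct, len 6
[4, 1] 2 distinct, len 2
[4, 1, 4] 2 distinct, len 3
Longest length with ≤2 distinct: 6.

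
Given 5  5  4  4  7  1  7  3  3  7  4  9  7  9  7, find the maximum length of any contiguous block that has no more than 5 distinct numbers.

13

[5] 1 distinct, len 1
[5, 5] 1 distinct, len 2
[5, 5, 4] 2 distinct, len 3
[5, 5, 4, 4] 2 distinct, len 4
[5, 5, 4, 4, 7] 3 distinct, len 5
[5, 5, 4, 4, 7, 1] 4 distinct, len 6
[5, 5, 4, 4, 7, 1, 7] 4 distinct, len 7
[5, 5, 4, 4, 7, 1, 7, 3] 5 distinct, len 8
[5, 5, 4, 4, 7, 1, 7, 3, 3] 5 distinct, len 9
[5, 5, 4, 4, 7, 1, 7, 3, 3, 7] 5 distinct, len 10
[5, 5, 4, 4, 7, 1, 7, 3, 3, 7, 4] 5 distinct, len 11
[4, 4, 7, 1, 7, 3, 3, 7, 4, 9] 5 distinct, len 10
[4, 4, 7, 1, 7, 3, 3, 7, 4, 9, 7] 5 distinct, len 11
[4, 4, 7, 1, 7, 3, 3, 7, 4, 9, 7, 9] 5 distinct, len 12
[4, 4, 7, 1, 7, 3, 3, 7, 4, 9, 7, 9, 7] 5 distinct, len 13
Longest length with ≤5 distinct: 13.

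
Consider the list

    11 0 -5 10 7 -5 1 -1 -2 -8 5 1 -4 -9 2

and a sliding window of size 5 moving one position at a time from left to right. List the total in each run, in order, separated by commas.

23, 7, 8, 12, 0, -15, -5, -5, -8, -15, -5

[11, 0, -5, 10, 7] → sum 23
[0, -5, 10, 7, -5] → sum 7
[-5, 10, 7, -5, 1] → sum 8
[10, 7, -5, 1, -1] → sum 12
[7, -5, 1, -1, -2] → sum 0
[-5, 1, -1, -2, -8] → sum -15
[1, -1, -2, -8, 5] → sum -5
[-1, -2, -8, 5, 1] → sum -5
[-2, -8, 5, 1, -4] → sum -8
[-8, 5, 1, -4, -9] → sum -15
[5, 1, -4, -9, 2] → sum -5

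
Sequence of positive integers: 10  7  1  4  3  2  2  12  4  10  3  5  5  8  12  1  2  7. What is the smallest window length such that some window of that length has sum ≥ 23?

Extend right; whenever the sum reaches 23, record the length and shrink from the left:
add 10: running sum 10 < 23
add 7: running sum 17 < 23
add 1: running sum 18 < 23
add 4: running sum 22 < 23
end 4: [10, 7, 1, 4, 3] sum 25, len 5
end 5: [10, 7, 1, 4, 3, 2] sum 27, len 6
end 6: [10, 7, 1, 4, 3, 2, 2] sum 29, len 7
end 7: [4, 3, 2, 2, 12] sum 23, len 5
end 8: [3, 2, 2, 12, 4] sum 23, len 5
end 9: [12, 4, 10] sum 26, len 3
end 10: [12, 4, 10, 3] sum 29, len 4
end 11: [12, 4, 10, 3, 5] sum 34, len 5
end 12: [10, 3, 5, 5] sum 23, len 4
end 13: [10, 3, 5, 5, 8] sum 31, len 5
end 14: [5, 8, 12] sum 25, len 3
end 15: [5, 8, 12, 1] sum 26, len 4
end 16: [8, 12, 1, 2] sum 23, len 4
end 17: [8, 12, 1, 2, 7] sum 30, len 5
Shortest qualifying length: 3.

3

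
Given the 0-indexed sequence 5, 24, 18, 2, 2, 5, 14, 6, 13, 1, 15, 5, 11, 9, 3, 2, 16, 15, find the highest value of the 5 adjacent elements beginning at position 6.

Elements at indices 6..10: 14, 6, 13, 1, 15
max(14, 6, 13, 1, 15) = 15

15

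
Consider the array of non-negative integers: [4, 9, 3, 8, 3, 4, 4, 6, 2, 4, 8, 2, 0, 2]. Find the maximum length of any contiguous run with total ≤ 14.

add 4: [4] sum 4, len 1
add 9: [4, 9] sum 13, len 2
add 3: [9, 3] sum 12, len 2
add 8: [3, 8] sum 11, len 2
add 3: [3, 8, 3] sum 14, len 3
add 4: [3, 4] sum 7, len 2
add 4: [3, 4, 4] sum 11, len 3
add 6: [4, 4, 6] sum 14, len 3
add 2: [4, 6, 2] sum 12, len 3
add 4: [6, 2, 4] sum 12, len 3
add 8: [2, 4, 8] sum 14, len 3
add 2: [4, 8, 2] sum 14, len 3
add 0: [4, 8, 2, 0] sum 14, len 4
add 2: [8, 2, 0, 2] sum 12, len 4
Longest length seen: 4.

4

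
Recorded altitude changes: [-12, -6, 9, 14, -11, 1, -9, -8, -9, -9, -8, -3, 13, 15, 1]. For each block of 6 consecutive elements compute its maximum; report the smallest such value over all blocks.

-3

(-12, -6, 9, 14, -11, 1) → max 14
(-6, 9, 14, -11, 1, -9) → max 14
(9, 14, -11, 1, -9, -8) → max 14
(14, -11, 1, -9, -8, -9) → max 14
(-11, 1, -9, -8, -9, -9) → max 1
(1, -9, -8, -9, -9, -8) → max 1
(-9, -8, -9, -9, -8, -3) → max -3
(-8, -9, -9, -8, -3, 13) → max 13
(-9, -9, -8, -3, 13, 15) → max 15
(-9, -8, -3, 13, 15, 1) → max 15
Smallest of these is -3.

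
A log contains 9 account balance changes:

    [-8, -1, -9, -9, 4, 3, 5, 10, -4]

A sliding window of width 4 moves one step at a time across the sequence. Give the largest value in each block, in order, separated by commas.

Sliding a size-4 window across the 9 values:
(-8, -1, -9, -9) → max -1
(-1, -9, -9, 4) → max 4
(-9, -9, 4, 3) → max 4
(-9, 4, 3, 5) → max 5
(4, 3, 5, 10) → max 10
(3, 5, 10, -4) → max 10

-1, 4, 4, 5, 10, 10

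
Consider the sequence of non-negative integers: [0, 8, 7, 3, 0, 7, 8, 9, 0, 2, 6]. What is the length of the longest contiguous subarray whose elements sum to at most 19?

Extend to the right; shrink from the left whenever the sum exceeds 19:
add 0: [0] sum 0, len 1
add 8: [0, 8] sum 8, len 2
add 7: [0, 8, 7] sum 15, len 3
add 3: [0, 8, 7, 3] sum 18, len 4
add 0: [0, 8, 7, 3, 0] sum 18, len 5
add 7: [7, 3, 0, 7] sum 17, len 4
add 8: [3, 0, 7, 8] sum 18, len 4
add 9: [8, 9] sum 17, len 2
add 0: [8, 9, 0] sum 17, len 3
add 2: [8, 9, 0, 2] sum 19, len 4
add 6: [9, 0, 2, 6] sum 17, len 4
Longest length seen: 5.

5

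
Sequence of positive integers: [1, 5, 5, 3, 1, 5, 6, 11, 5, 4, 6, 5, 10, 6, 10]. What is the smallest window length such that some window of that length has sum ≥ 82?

Extend right; whenever the sum reaches 82, record the length and shrink from the left:
add 1: running sum 1 < 82
add 5: running sum 6 < 82
add 5: running sum 11 < 82
add 3: running sum 14 < 82
add 1: running sum 15 < 82
add 5: running sum 20 < 82
add 6: running sum 26 < 82
add 11: running sum 37 < 82
add 5: running sum 42 < 82
add 4: running sum 46 < 82
add 6: running sum 52 < 82
add 5: running sum 57 < 82
add 10: running sum 67 < 82
add 6: running sum 73 < 82
add 10: shortest ending here [5, 5, 3, 1, 5, 6, 11, 5, 4, 6, 5, 10, 6, 10] sum 82, len 14
Shortest qualifying length: 14.

14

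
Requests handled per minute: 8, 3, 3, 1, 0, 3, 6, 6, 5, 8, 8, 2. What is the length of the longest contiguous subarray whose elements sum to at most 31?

8

Extend to the right; shrink from the left whenever the sum exceeds 31:
[8] sum 8 len 1
[8, 3] sum 11 len 2
[8, 3, 3] sum 14 len 3
[8, 3, 3, 1] sum 15 len 4
[8, 3, 3, 1, 0] sum 15 len 5
[8, 3, 3, 1, 0, 3] sum 18 len 6
[8, 3, 3, 1, 0, 3, 6] sum 24 len 7
[8, 3, 3, 1, 0, 3, 6, 6] sum 30 len 8
[3, 3, 1, 0, 3, 6, 6, 5] sum 27 len 8
[1, 0, 3, 6, 6, 5, 8] sum 29 len 7
[6, 5, 8, 8] sum 27 len 4
[6, 5, 8, 8, 2] sum 29 len 5
Longest length seen: 8.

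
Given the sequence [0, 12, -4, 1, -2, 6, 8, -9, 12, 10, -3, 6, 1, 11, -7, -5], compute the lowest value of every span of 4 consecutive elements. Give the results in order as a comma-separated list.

Sliding a size-4 window across the 16 values:
[0, 12, -4, 1] → min -4
[12, -4, 1, -2] → min -4
[-4, 1, -2, 6] → min -4
[1, -2, 6, 8] → min -2
[-2, 6, 8, -9] → min -9
[6, 8, -9, 12] → min -9
[8, -9, 12, 10] → min -9
[-9, 12, 10, -3] → min -9
[12, 10, -3, 6] → min -3
[10, -3, 6, 1] → min -3
[-3, 6, 1, 11] → min -3
[6, 1, 11, -7] → min -7
[1, 11, -7, -5] → min -7

-4, -4, -4, -2, -9, -9, -9, -9, -3, -3, -3, -7, -7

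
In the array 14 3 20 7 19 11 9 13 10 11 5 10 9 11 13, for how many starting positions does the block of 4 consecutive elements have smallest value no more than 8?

[14, 3, 20, 7] → min 3  ≤ 8 ✓
[3, 20, 7, 19] → min 3  ≤ 8 ✓
[20, 7, 19, 11] → min 7  ≤ 8 ✓
[7, 19, 11, 9] → min 7  ≤ 8 ✓
[19, 11, 9, 13] → min 9
[11, 9, 13, 10] → min 9
[9, 13, 10, 11] → min 9
[13, 10, 11, 5] → min 5  ≤ 8 ✓
[10, 11, 5, 10] → min 5  ≤ 8 ✓
[11, 5, 10, 9] → min 5  ≤ 8 ✓
[5, 10, 9, 11] → min 5  ≤ 8 ✓
[10, 9, 11, 13] → min 9
8 windows satisfy the condition.

8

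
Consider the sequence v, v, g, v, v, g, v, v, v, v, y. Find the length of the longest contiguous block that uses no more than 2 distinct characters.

add v: window [v] (1 distinct), len 1
add v: window [v, v] (1 distinct), len 2
add g: window [v, v, g] (2 distinct), len 3
add v: window [v, v, g, v] (2 distinct), len 4
add v: window [v, v, g, v, v] (2 distinct), len 5
add g: window [v, v, g, v, v, g] (2 distinct), len 6
add v: window [v, v, g, v, v, g, v] (2 distinct), len 7
add v: window [v, v, g, v, v, g, v, v] (2 distinct), len 8
add v: window [v, v, g, v, v, g, v, v, v] (2 distinct), len 9
add v: window [v, v, g, v, v, g, v, v, v, v] (2 distinct), len 10
add y: window [v, v, v, v, y] (2 distinct), len 5
Longest length with ≤2 distinct: 10.

10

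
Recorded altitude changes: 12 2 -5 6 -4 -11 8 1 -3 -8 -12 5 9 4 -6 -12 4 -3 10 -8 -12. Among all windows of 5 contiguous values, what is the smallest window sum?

-17

Window sums for each of the 17 positions:
12 2 -5 6 -4 → sum 11
2 -5 6 -4 -11 → sum -12
-5 6 -4 -11 8 → sum -6
6 -4 -11 8 1 → sum 0
-4 -11 8 1 -3 → sum -9
-11 8 1 -3 -8 → sum -13
8 1 -3 -8 -12 → sum -14
1 -3 -8 -12 5 → sum -17
-3 -8 -12 5 9 → sum -9
-8 -12 5 9 4 → sum -2
-12 5 9 4 -6 → sum 0
5 9 4 -6 -12 → sum 0
9 4 -6 -12 4 → sum -1
4 -6 -12 4 -3 → sum -13
-6 -12 4 -3 10 → sum -7
-12 4 -3 10 -8 → sum -9
4 -3 10 -8 -12 → sum -9
Smallest of these is -17.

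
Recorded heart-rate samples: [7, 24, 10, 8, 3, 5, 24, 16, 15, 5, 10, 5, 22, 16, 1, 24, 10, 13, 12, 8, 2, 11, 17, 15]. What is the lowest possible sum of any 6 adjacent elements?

56

7 24 10 8 3 5 → sum 57
24 10 8 3 5 24 → sum 74
10 8 3 5 24 16 → sum 66
8 3 5 24 16 15 → sum 71
3 5 24 16 15 5 → sum 68
5 24 16 15 5 10 → sum 75
24 16 15 5 10 5 → sum 75
16 15 5 10 5 22 → sum 73
15 5 10 5 22 16 → sum 73
5 10 5 22 16 1 → sum 59
10 5 22 16 1 24 → sum 78
5 22 16 1 24 10 → sum 78
22 16 1 24 10 13 → sum 86
16 1 24 10 13 12 → sum 76
1 24 10 13 12 8 → sum 68
24 10 13 12 8 2 → sum 69
10 13 12 8 2 11 → sum 56
13 12 8 2 11 17 → sum 63
12 8 2 11 17 15 → sum 65
Lowest of these is 56.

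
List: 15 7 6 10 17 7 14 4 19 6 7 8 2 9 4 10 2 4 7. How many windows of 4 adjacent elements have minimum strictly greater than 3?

(15, 7, 6, 10) → min 6  > 3 ✓
(7, 6, 10, 17) → min 6  > 3 ✓
(6, 10, 17, 7) → min 6  > 3 ✓
(10, 17, 7, 14) → min 7  > 3 ✓
(17, 7, 14, 4) → min 4  > 3 ✓
(7, 14, 4, 19) → min 4  > 3 ✓
(14, 4, 19, 6) → min 4  > 3 ✓
(4, 19, 6, 7) → min 4  > 3 ✓
(19, 6, 7, 8) → min 6  > 3 ✓
(6, 7, 8, 2) → min 2
(7, 8, 2, 9) → min 2
(8, 2, 9, 4) → min 2
(2, 9, 4, 10) → min 2
(9, 4, 10, 2) → min 2
(4, 10, 2, 4) → min 2
(10, 2, 4, 7) → min 2
9 windows satisfy the condition.

9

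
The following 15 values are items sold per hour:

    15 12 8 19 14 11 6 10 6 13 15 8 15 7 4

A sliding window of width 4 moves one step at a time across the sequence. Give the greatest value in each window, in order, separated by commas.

[15, 12, 8, 19] → max 19
[12, 8, 19, 14] → max 19
[8, 19, 14, 11] → max 19
[19, 14, 11, 6] → max 19
[14, 11, 6, 10] → max 14
[11, 6, 10, 6] → max 11
[6, 10, 6, 13] → max 13
[10, 6, 13, 15] → max 15
[6, 13, 15, 8] → max 15
[13, 15, 8, 15] → max 15
[15, 8, 15, 7] → max 15
[8, 15, 7, 4] → max 15

19, 19, 19, 19, 14, 11, 13, 15, 15, 15, 15, 15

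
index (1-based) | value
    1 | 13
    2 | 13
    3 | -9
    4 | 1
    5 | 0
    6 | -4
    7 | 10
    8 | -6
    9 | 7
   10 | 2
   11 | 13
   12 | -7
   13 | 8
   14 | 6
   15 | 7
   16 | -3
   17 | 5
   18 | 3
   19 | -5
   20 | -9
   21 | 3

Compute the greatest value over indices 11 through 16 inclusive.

13

Elements at indices 11..16: 13, -7, 8, 6, 7, -3
max(13, -7, 8, 6, 7, -3) = 13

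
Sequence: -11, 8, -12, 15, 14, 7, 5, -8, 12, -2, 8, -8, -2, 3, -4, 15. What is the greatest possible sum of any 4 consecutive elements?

[-11, 8, -12, 15] → sum 0
[8, -12, 15, 14] → sum 25
[-12, 15, 14, 7] → sum 24
[15, 14, 7, 5] → sum 41
[14, 7, 5, -8] → sum 18
[7, 5, -8, 12] → sum 16
[5, -8, 12, -2] → sum 7
[-8, 12, -2, 8] → sum 10
[12, -2, 8, -8] → sum 10
[-2, 8, -8, -2] → sum -4
[8, -8, -2, 3] → sum 1
[-8, -2, 3, -4] → sum -11
[-2, 3, -4, 15] → sum 12
Greatest of these is 41.

41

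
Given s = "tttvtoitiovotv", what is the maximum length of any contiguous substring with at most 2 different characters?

[t] 1 distinct, len 1
[t, t] 1 distinct, len 2
[t, t, t] 1 distinct, len 3
[t, t, t, v] 2 distinct, len 4
[t, t, t, v, t] 2 distinct, len 5
[t, o] 2 distinct, len 2
[o, i] 2 distinct, len 2
[i, t] 2 distinct, len 2
[i, t, i] 2 distinct, len 3
[i, o] 2 distinct, len 2
[o, v] 2 distinct, len 2
[o, v, o] 2 distinct, len 3
[o, t] 2 distinct, len 2
[t, v] 2 distinct, len 2
Longest length with ≤2 distinct: 5.

5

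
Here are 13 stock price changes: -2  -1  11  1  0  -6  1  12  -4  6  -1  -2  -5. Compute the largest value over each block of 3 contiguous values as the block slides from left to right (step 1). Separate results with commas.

11, 11, 11, 1, 1, 12, 12, 12, 6, 6, -1

Sliding a size-3 window across the 13 values:
-2 -1 11 → max 11
-1 11 1 → max 11
11 1 0 → max 11
1 0 -6 → max 1
0 -6 1 → max 1
-6 1 12 → max 12
1 12 -4 → max 12
12 -4 6 → max 12
-4 6 -1 → max 6
6 -1 -2 → max 6
-1 -2 -5 → max -1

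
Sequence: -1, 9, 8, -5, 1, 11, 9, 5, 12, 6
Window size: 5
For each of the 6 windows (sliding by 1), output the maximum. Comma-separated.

-1 9 8 -5 1 → max 9
9 8 -5 1 11 → max 11
8 -5 1 11 9 → max 11
-5 1 11 9 5 → max 11
1 11 9 5 12 → max 12
11 9 5 12 6 → max 12

9, 11, 11, 11, 12, 12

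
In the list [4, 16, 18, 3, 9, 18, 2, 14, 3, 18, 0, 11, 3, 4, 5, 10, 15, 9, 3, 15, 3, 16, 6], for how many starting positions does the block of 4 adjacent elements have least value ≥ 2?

[4, 16, 18, 3] → min 3  ≥ 2 ✓
[16, 18, 3, 9] → min 3  ≥ 2 ✓
[18, 3, 9, 18] → min 3  ≥ 2 ✓
[3, 9, 18, 2] → min 2  ≥ 2 ✓
[9, 18, 2, 14] → min 2  ≥ 2 ✓
[18, 2, 14, 3] → min 2  ≥ 2 ✓
[2, 14, 3, 18] → min 2  ≥ 2 ✓
[14, 3, 18, 0] → min 0
[3, 18, 0, 11] → min 0
[18, 0, 11, 3] → min 0
[0, 11, 3, 4] → min 0
[11, 3, 4, 5] → min 3  ≥ 2 ✓
[3, 4, 5, 10] → min 3  ≥ 2 ✓
[4, 5, 10, 15] → min 4  ≥ 2 ✓
[5, 10, 15, 9] → min 5  ≥ 2 ✓
[10, 15, 9, 3] → min 3  ≥ 2 ✓
[15, 9, 3, 15] → min 3  ≥ 2 ✓
[9, 3, 15, 3] → min 3  ≥ 2 ✓
[3, 15, 3, 16] → min 3  ≥ 2 ✓
[15, 3, 16, 6] → min 3  ≥ 2 ✓
16 windows satisfy the condition.

16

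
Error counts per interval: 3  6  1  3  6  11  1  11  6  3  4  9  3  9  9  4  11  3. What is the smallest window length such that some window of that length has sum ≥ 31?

4

add 3: running sum 3 < 31
add 6: running sum 9 < 31
add 1: running sum 10 < 31
add 3: running sum 13 < 31
add 6: running sum 19 < 31
add 11: running sum 30 < 31
end 6: [3, 6, 1, 3, 6, 11, 1] sum 31, len 7
end 7: [3, 6, 11, 1, 11] sum 32, len 5
end 8: [6, 11, 1, 11, 6] sum 35, len 5
end 9: [11, 1, 11, 6, 3] sum 32, len 5
end 10: [11, 1, 11, 6, 3, 4] sum 36, len 6
end 11: [11, 6, 3, 4, 9] sum 33, len 5
end 12: [11, 6, 3, 4, 9, 3] sum 36, len 6
end 13: [6, 3, 4, 9, 3, 9] sum 34, len 6
end 14: [4, 9, 3, 9, 9] sum 34, len 5
end 15: [9, 3, 9, 9, 4] sum 34, len 5
end 16: [9, 9, 4, 11] sum 33, len 4
end 17: [9, 9, 4, 11, 3] sum 36, len 5
Shortest qualifying length: 4.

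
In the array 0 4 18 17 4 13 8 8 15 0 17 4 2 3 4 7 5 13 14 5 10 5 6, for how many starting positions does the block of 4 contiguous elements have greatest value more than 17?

3

(0, 4, 18, 17) → max 18  > 17 ✓
(4, 18, 17, 4) → max 18  > 17 ✓
(18, 17, 4, 13) → max 18  > 17 ✓
(17, 4, 13, 8) → max 17
(4, 13, 8, 8) → max 13
(13, 8, 8, 15) → max 15
(8, 8, 15, 0) → max 15
(8, 15, 0, 17) → max 17
(15, 0, 17, 4) → max 17
(0, 17, 4, 2) → max 17
(17, 4, 2, 3) → max 17
(4, 2, 3, 4) → max 4
(2, 3, 4, 7) → max 7
(3, 4, 7, 5) → max 7
(4, 7, 5, 13) → max 13
(7, 5, 13, 14) → max 14
(5, 13, 14, 5) → max 14
(13, 14, 5, 10) → max 14
(14, 5, 10, 5) → max 14
(5, 10, 5, 6) → max 10
3 windows satisfy the condition.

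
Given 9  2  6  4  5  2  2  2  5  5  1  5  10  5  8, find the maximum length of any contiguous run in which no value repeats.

[9] len 1
[9, 2] len 2
[9, 2, 6] len 3
[9, 2, 6, 4] len 4
[9, 2, 6, 4, 5] len 5
[6, 4, 5, 2] len 4
[2] len 1
[2] len 1
[2, 5] len 2
[5] len 1
[5, 1] len 2
[1, 5] len 2
[1, 5, 10] len 3
[10, 5] len 2
[10, 5, 8] len 3
Longest all-distinct length: 5.

5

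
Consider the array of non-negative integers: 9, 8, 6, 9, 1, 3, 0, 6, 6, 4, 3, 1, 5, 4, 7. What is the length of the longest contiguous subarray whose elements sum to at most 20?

6

[9] sum 9 len 1
[9, 8] sum 17 len 2
[8, 6] sum 14 len 2
[6, 9] sum 15 len 2
[6, 9, 1] sum 16 len 3
[6, 9, 1, 3] sum 19 len 4
[6, 9, 1, 3, 0] sum 19 len 5
[9, 1, 3, 0, 6] sum 19 len 5
[1, 3, 0, 6, 6] sum 16 len 5
[1, 3, 0, 6, 6, 4] sum 20 len 6
[0, 6, 6, 4, 3] sum 19 len 5
[0, 6, 6, 4, 3, 1] sum 20 len 6
[6, 4, 3, 1, 5] sum 19 len 5
[4, 3, 1, 5, 4] sum 17 len 5
[3, 1, 5, 4, 7] sum 20 len 5
Longest length seen: 6.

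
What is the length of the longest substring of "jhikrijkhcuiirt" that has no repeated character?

[j] len 1
[j, h] len 2
[j, h, i] len 3
[j, h, i, k] len 4
[j, h, i, k, r] len 5
[k, r, i] len 3
[k, r, i, j] len 4
[r, i, j, k] len 4
[r, i, j, k, h] len 5
[r, i, j, k, h, c] len 6
[r, i, j, k, h, c, u] len 7
[j, k, h, c, u, i] len 6
[i] len 1
[i, r] len 2
[i, r, t] len 3
Longest all-distinct length: 7.

7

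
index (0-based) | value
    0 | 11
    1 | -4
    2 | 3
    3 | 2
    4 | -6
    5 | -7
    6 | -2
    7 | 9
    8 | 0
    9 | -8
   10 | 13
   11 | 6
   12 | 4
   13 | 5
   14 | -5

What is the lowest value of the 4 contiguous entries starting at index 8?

-8

Elements at indices 8..11: 0, -8, 13, 6
min(0, -8, 13, 6) = -8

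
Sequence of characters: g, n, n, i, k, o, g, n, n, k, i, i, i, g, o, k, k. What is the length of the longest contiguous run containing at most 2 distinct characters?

4

Extend right; when distinct count exceeds 2, shrink from the left:
add g: window [g] (1 distinct), len 1
add n: window [g, n] (2 distinct), len 2
add n: window [g, n, n] (2 distinct), len 3
add i: window [n, n, i] (2 distinct), len 3
add k: window [i, k] (2 distinct), len 2
add o: window [k, o] (2 distinct), len 2
add g: window [o, g] (2 distinct), len 2
add n: window [g, n] (2 distinct), len 2
add n: window [g, n, n] (2 distinct), len 3
add k: window [n, n, k] (2 distinct), len 3
add i: window [k, i] (2 distinct), len 2
add i: window [k, i, i] (2 distinct), len 3
add i: window [k, i, i, i] (2 distinct), len 4
add g: window [i, i, i, g] (2 distinct), len 4
add o: window [g, o] (2 distinct), len 2
add k: window [o, k] (2 distinct), len 2
add k: window [o, k, k] (2 distinct), len 3
Longest length with ≤2 distinct: 4.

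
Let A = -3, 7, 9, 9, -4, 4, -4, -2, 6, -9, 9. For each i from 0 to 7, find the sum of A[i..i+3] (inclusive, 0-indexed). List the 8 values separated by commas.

Sliding a size-4 window across the 11 values:
-3 7 9 9 → sum 22
7 9 9 -4 → sum 21
9 9 -4 4 → sum 18
9 -4 4 -4 → sum 5
-4 4 -4 -2 → sum -6
4 -4 -2 6 → sum 4
-4 -2 6 -9 → sum -9
-2 6 -9 9 → sum 4

22, 21, 18, 5, -6, 4, -9, 4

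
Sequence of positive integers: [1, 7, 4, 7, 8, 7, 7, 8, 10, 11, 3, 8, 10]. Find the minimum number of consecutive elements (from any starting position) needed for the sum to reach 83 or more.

add 1: running sum 1 < 83
add 7: running sum 8 < 83
add 4: running sum 12 < 83
add 7: running sum 19 < 83
add 8: running sum 27 < 83
add 7: running sum 34 < 83
add 7: running sum 41 < 83
add 8: running sum 49 < 83
add 10: running sum 59 < 83
add 11: running sum 70 < 83
add 3: running sum 73 < 83
add 8: running sum 81 < 83
end 12: [4, 7, 8, 7, 7, 8, 10, 11, 3, 8, 10] sum 83, len 11
Shortest qualifying length: 11.

11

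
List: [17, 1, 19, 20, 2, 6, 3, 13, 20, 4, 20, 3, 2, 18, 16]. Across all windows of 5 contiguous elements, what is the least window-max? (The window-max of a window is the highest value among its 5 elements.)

17 1 19 20 2 → max 20
1 19 20 2 6 → max 20
19 20 2 6 3 → max 20
20 2 6 3 13 → max 20
2 6 3 13 20 → max 20
6 3 13 20 4 → max 20
3 13 20 4 20 → max 20
13 20 4 20 3 → max 20
20 4 20 3 2 → max 20
4 20 3 2 18 → max 20
20 3 2 18 16 → max 20
Least of these is 20.

20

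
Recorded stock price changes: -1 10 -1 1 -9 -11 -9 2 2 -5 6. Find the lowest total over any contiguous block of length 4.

[-1, 10, -1, 1] → sum 9
[10, -1, 1, -9] → sum 1
[-1, 1, -9, -11] → sum -20
[1, -9, -11, -9] → sum -28
[-9, -11, -9, 2] → sum -27
[-11, -9, 2, 2] → sum -16
[-9, 2, 2, -5] → sum -10
[2, 2, -5, 6] → sum 5
Lowest of these is -28.

-28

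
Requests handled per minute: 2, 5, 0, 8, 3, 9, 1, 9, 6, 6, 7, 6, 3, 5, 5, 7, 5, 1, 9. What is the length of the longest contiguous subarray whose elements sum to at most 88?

18

add 2: [2] sum 2, len 1
add 5: [2, 5] sum 7, len 2
add 0: [2, 5, 0] sum 7, len 3
add 8: [2, 5, 0, 8] sum 15, len 4
add 3: [2, 5, 0, 8, 3] sum 18, len 5
add 9: [2, 5, 0, 8, 3, 9] sum 27, len 6
add 1: [2, 5, 0, 8, 3, 9, 1] sum 28, len 7
add 9: [2, 5, 0, 8, 3, 9, 1, 9] sum 37, len 8
add 6: [2, 5, 0, 8, 3, 9, 1, 9, 6] sum 43, len 9
add 6: [2, 5, 0, 8, 3, 9, 1, 9, 6, 6] sum 49, len 10
add 7: [2, 5, 0, 8, 3, 9, 1, 9, 6, 6, 7] sum 56, len 11
add 6: [2, 5, 0, 8, 3, 9, 1, 9, 6, 6, 7, 6] sum 62, len 12
add 3: [2, 5, 0, 8, 3, 9, 1, 9, 6, 6, 7, 6, 3] sum 65, len 13
add 5: [2, 5, 0, 8, 3, 9, 1, 9, 6, 6, 7, 6, 3, 5] sum 70, len 14
add 5: [2, 5, 0, 8, 3, 9, 1, 9, 6, 6, 7, 6, 3, 5, 5] sum 75, len 15
add 7: [2, 5, 0, 8, 3, 9, 1, 9, 6, 6, 7, 6, 3, 5, 5, 7] sum 82, len 16
add 5: [2, 5, 0, 8, 3, 9, 1, 9, 6, 6, 7, 6, 3, 5, 5, 7, 5] sum 87, len 17
add 1: [2, 5, 0, 8, 3, 9, 1, 9, 6, 6, 7, 6, 3, 5, 5, 7, 5, 1] sum 88, len 18
add 9: [3, 9, 1, 9, 6, 6, 7, 6, 3, 5, 5, 7, 5, 1, 9] sum 82, len 15
Longest length seen: 18.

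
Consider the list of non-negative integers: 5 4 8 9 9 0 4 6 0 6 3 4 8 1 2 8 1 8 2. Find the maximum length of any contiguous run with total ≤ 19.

6

→ 5: sum 5, len 1
→ 4: sum 9, len 2
→ 8: sum 17, len 3
→ 9 (dropped 5, 4): sum 17, len 2
→ 9 (dropped 8): sum 18, len 2
→ 0: sum 18, len 3
→ 4 (dropped 9): sum 13, len 3
→ 6: sum 19, len 4
→ 0: sum 19, len 5
→ 6 (dropped 9): sum 16, len 5
→ 3: sum 19, len 6
→ 4 (dropped 0, 4): sum 19, len 5
→ 8 (dropped 6, 0, 6): sum 15, len 3
→ 1: sum 16, len 4
→ 2: sum 18, len 5
→ 8 (dropped 3, 4): sum 19, len 4
→ 1 (dropped 8): sum 12, len 4
→ 8 (dropped 1): sum 19, len 4
→ 2 (dropped 2): sum 19, len 4
Longest length seen: 6.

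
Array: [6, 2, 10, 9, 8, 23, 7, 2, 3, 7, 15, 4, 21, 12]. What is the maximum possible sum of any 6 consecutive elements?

62

[6, 2, 10, 9, 8, 23] → sum 58
[2, 10, 9, 8, 23, 7] → sum 59
[10, 9, 8, 23, 7, 2] → sum 59
[9, 8, 23, 7, 2, 3] → sum 52
[8, 23, 7, 2, 3, 7] → sum 50
[23, 7, 2, 3, 7, 15] → sum 57
[7, 2, 3, 7, 15, 4] → sum 38
[2, 3, 7, 15, 4, 21] → sum 52
[3, 7, 15, 4, 21, 12] → sum 62
Maximum of these is 62.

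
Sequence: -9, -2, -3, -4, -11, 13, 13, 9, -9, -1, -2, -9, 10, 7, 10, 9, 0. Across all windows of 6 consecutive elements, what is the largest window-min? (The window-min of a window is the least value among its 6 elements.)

-9

(-9, -2, -3, -4, -11, 13) → min -11
(-2, -3, -4, -11, 13, 13) → min -11
(-3, -4, -11, 13, 13, 9) → min -11
(-4, -11, 13, 13, 9, -9) → min -11
(-11, 13, 13, 9, -9, -1) → min -11
(13, 13, 9, -9, -1, -2) → min -9
(13, 9, -9, -1, -2, -9) → min -9
(9, -9, -1, -2, -9, 10) → min -9
(-9, -1, -2, -9, 10, 7) → min -9
(-1, -2, -9, 10, 7, 10) → min -9
(-2, -9, 10, 7, 10, 9) → min -9
(-9, 10, 7, 10, 9, 0) → min -9
Largest of these is -9.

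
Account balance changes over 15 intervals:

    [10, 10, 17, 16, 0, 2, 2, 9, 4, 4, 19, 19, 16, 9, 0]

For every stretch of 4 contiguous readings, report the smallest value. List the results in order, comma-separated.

10 10 17 16 → min 10
10 17 16 0 → min 0
17 16 0 2 → min 0
16 0 2 2 → min 0
0 2 2 9 → min 0
2 2 9 4 → min 2
2 9 4 4 → min 2
9 4 4 19 → min 4
4 4 19 19 → min 4
4 19 19 16 → min 4
19 19 16 9 → min 9
19 16 9 0 → min 0

10, 0, 0, 0, 0, 2, 2, 4, 4, 4, 9, 0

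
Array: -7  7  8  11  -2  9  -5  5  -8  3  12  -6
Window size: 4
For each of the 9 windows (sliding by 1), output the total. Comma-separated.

19, 24, 26, 13, 7, 1, -5, 12, 1

Sliding a size-4 window across the 12 values:
[-7, 7, 8, 11] → sum 19
[7, 8, 11, -2] → sum 24
[8, 11, -2, 9] → sum 26
[11, -2, 9, -5] → sum 13
[-2, 9, -5, 5] → sum 7
[9, -5, 5, -8] → sum 1
[-5, 5, -8, 3] → sum -5
[5, -8, 3, 12] → sum 12
[-8, 3, 12, -6] → sum 1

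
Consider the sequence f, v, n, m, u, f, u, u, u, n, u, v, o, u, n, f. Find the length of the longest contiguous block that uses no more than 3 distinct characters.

add f: window [f] (1 distinct), len 1
add v: window [f, v] (2 distinct), len 2
add n: window [f, v, n] (3 distinct), len 3
add m: window [v, n, m] (3 distinct), len 3
add u: window [n, m, u] (3 distinct), len 3
add f: window [m, u, f] (3 distinct), len 3
add u: window [m, u, f, u] (3 distinct), len 4
add u: window [m, u, f, u, u] (3 distinct), len 5
add u: window [m, u, f, u, u, u] (3 distinct), len 6
add n: window [u, f, u, u, u, n] (3 distinct), len 6
add u: window [u, f, u, u, u, n, u] (3 distinct), len 7
add v: window [u, u, u, n, u, v] (3 distinct), len 6
add o: window [u, v, o] (3 distinct), len 3
add u: window [u, v, o, u] (3 distinct), len 4
add n: window [o, u, n] (3 distinct), len 3
add f: window [u, n, f] (3 distinct), len 3
Longest length with ≤3 distinct: 7.

7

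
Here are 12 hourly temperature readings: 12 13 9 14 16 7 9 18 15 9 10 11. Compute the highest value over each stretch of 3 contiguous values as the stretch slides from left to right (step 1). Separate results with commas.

(12, 13, 9) → max 13
(13, 9, 14) → max 14
(9, 14, 16) → max 16
(14, 16, 7) → max 16
(16, 7, 9) → max 16
(7, 9, 18) → max 18
(9, 18, 15) → max 18
(18, 15, 9) → max 18
(15, 9, 10) → max 15
(9, 10, 11) → max 11

13, 14, 16, 16, 16, 18, 18, 18, 15, 11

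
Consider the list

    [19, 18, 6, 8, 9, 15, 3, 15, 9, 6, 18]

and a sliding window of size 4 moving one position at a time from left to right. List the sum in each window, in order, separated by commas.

51, 41, 38, 35, 42, 42, 33, 48

19 18 6 8 → sum 51
18 6 8 9 → sum 41
6 8 9 15 → sum 38
8 9 15 3 → sum 35
9 15 3 15 → sum 42
15 3 15 9 → sum 42
3 15 9 6 → sum 33
15 9 6 18 → sum 48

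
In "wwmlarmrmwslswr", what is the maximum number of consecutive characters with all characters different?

5

[w] len 1
[w] len 1
[w, m] len 2
[w, m, l] len 3
[w, m, l, a] len 4
[w, m, l, a, r] len 5
[l, a, r, m] len 4
[m, r] len 2
[r, m] len 2
[r, m, w] len 3
[r, m, w, s] len 4
[r, m, w, s, l] len 5
[l, s] len 2
[l, s, w] len 3
[l, s, w, r] len 4
Longest all-distinct length: 5.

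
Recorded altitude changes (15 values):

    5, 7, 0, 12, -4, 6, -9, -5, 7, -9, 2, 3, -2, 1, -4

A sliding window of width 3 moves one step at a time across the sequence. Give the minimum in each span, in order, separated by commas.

[5, 7, 0] → min 0
[7, 0, 12] → min 0
[0, 12, -4] → min -4
[12, -4, 6] → min -4
[-4, 6, -9] → min -9
[6, -9, -5] → min -9
[-9, -5, 7] → min -9
[-5, 7, -9] → min -9
[7, -9, 2] → min -9
[-9, 2, 3] → min -9
[2, 3, -2] → min -2
[3, -2, 1] → min -2
[-2, 1, -4] → min -4

0, 0, -4, -4, -9, -9, -9, -9, -9, -9, -2, -2, -4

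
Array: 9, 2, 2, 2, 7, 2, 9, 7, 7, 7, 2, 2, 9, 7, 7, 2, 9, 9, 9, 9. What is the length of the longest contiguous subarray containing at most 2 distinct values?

Extend right; when distinct count exceeds 2, shrink from the left:
add 9: window [9] (1 distinct), len 1
add 2: window [9, 2] (2 distinct), len 2
add 2: window [9, 2, 2] (2 distinct), len 3
add 2: window [9, 2, 2, 2] (2 distinct), len 4
add 7: window [2, 2, 2, 7] (2 distinct), len 4
add 2: window [2, 2, 2, 7, 2] (2 distinct), len 5
add 9: window [2, 9] (2 distinct), len 2
add 7: window [9, 7] (2 distinct), len 2
add 7: window [9, 7, 7] (2 distinct), len 3
add 7: window [9, 7, 7, 7] (2 distinct), len 4
add 2: window [7, 7, 7, 2] (2 distinct), len 4
add 2: window [7, 7, 7, 2, 2] (2 distinct), len 5
add 9: window [2, 2, 9] (2 distinct), len 3
add 7: window [9, 7] (2 distinct), len 2
add 7: window [9, 7, 7] (2 distinct), len 3
add 2: window [7, 7, 2] (2 distinct), len 3
add 9: window [2, 9] (2 distinct), len 2
add 9: window [2, 9, 9] (2 distinct), len 3
add 9: window [2, 9, 9, 9] (2 distinct), len 4
add 9: window [2, 9, 9, 9, 9] (2 distinct), len 5
Longest length with ≤2 distinct: 5.

5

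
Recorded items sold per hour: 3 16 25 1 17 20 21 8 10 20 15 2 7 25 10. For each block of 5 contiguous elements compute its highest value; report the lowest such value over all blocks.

(3, 16, 25, 1, 17) → max 25
(16, 25, 1, 17, 20) → max 25
(25, 1, 17, 20, 21) → max 25
(1, 17, 20, 21, 8) → max 21
(17, 20, 21, 8, 10) → max 21
(20, 21, 8, 10, 20) → max 21
(21, 8, 10, 20, 15) → max 21
(8, 10, 20, 15, 2) → max 20
(10, 20, 15, 2, 7) → max 20
(20, 15, 2, 7, 25) → max 25
(15, 2, 7, 25, 10) → max 25
Lowest of these is 20.

20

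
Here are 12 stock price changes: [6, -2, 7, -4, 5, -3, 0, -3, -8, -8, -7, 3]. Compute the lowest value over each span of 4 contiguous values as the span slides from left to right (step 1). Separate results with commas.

-4, -4, -4, -4, -3, -8, -8, -8, -8

Sliding a size-4 window across the 12 values:
6 -2 7 -4 → min -4
-2 7 -4 5 → min -4
7 -4 5 -3 → min -4
-4 5 -3 0 → min -4
5 -3 0 -3 → min -3
-3 0 -3 -8 → min -8
0 -3 -8 -8 → min -8
-3 -8 -8 -7 → min -8
-8 -8 -7 3 → min -8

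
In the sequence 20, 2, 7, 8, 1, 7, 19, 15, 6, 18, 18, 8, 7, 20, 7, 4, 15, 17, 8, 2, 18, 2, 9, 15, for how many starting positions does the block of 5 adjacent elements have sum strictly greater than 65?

2

(20, 2, 7, 8, 1) → sum 38
(2, 7, 8, 1, 7) → sum 25
(7, 8, 1, 7, 19) → sum 42
(8, 1, 7, 19, 15) → sum 50
(1, 7, 19, 15, 6) → sum 48
(7, 19, 15, 6, 18) → sum 65
(19, 15, 6, 18, 18) → sum 76  > 65 ✓
(15, 6, 18, 18, 8) → sum 65
(6, 18, 18, 8, 7) → sum 57
(18, 18, 8, 7, 20) → sum 71  > 65 ✓
(18, 8, 7, 20, 7) → sum 60
(8, 7, 20, 7, 4) → sum 46
(7, 20, 7, 4, 15) → sum 53
(20, 7, 4, 15, 17) → sum 63
(7, 4, 15, 17, 8) → sum 51
(4, 15, 17, 8, 2) → sum 46
(15, 17, 8, 2, 18) → sum 60
(17, 8, 2, 18, 2) → sum 47
(8, 2, 18, 2, 9) → sum 39
(2, 18, 2, 9, 15) → sum 46
2 windows satisfy the condition.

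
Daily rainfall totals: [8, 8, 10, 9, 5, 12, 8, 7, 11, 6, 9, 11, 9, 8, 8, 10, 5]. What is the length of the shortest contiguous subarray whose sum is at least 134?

16

add 8: running sum 8 < 134
add 8: running sum 16 < 134
add 10: running sum 26 < 134
add 9: running sum 35 < 134
add 5: running sum 40 < 134
add 12: running sum 52 < 134
add 8: running sum 60 < 134
add 7: running sum 67 < 134
add 11: running sum 78 < 134
add 6: running sum 84 < 134
add 9: running sum 93 < 134
add 11: running sum 104 < 134
add 9: running sum 113 < 134
add 8: running sum 121 < 134
add 8: running sum 129 < 134
end 15: [8, 8, 10, 9, 5, 12, 8, 7, 11, 6, 9, 11, 9, 8, 8, 10] sum 139, len 16
end 16: [8, 10, 9, 5, 12, 8, 7, 11, 6, 9, 11, 9, 8, 8, 10, 5] sum 136, len 16
Shortest qualifying length: 16.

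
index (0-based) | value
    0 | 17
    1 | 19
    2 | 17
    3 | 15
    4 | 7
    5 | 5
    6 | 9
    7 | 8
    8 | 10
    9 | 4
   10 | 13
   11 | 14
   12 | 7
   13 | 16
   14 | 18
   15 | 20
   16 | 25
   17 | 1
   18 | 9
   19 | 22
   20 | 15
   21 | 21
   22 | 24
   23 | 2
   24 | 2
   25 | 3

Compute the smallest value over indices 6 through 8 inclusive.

Elements at indices 6..8: 9, 8, 10
min(9, 8, 10) = 8

8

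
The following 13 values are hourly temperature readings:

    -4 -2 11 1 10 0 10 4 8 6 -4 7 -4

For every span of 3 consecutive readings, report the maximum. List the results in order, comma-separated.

11, 11, 11, 10, 10, 10, 10, 8, 8, 7, 7

(-4, -2, 11) → max 11
(-2, 11, 1) → max 11
(11, 1, 10) → max 11
(1, 10, 0) → max 10
(10, 0, 10) → max 10
(0, 10, 4) → max 10
(10, 4, 8) → max 10
(4, 8, 6) → max 8
(8, 6, -4) → max 8
(6, -4, 7) → max 7
(-4, 7, -4) → max 7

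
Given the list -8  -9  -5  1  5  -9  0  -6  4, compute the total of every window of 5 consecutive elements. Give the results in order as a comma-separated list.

-16, -17, -8, -9, -6

-8 -9 -5 1 5 → sum -16
-9 -5 1 5 -9 → sum -17
-5 1 5 -9 0 → sum -8
1 5 -9 0 -6 → sum -9
5 -9 0 -6 4 → sum -6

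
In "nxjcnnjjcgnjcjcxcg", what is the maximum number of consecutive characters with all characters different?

4

[n] len 1
[n, x] len 2
[n, x, j] len 3
[n, x, j, c] len 4
[x, j, c, n] len 4
[n] len 1
[n, j] len 2
[j] len 1
[j, c] len 2
[j, c, g] len 3
[j, c, g, n] len 4
[c, g, n, j] len 4
[g, n, j, c] len 4
[c, j] len 2
[j, c] len 2
[j, c, x] len 3
[x, c] len 2
[x, c, g] len 3
Longest all-distinct length: 4.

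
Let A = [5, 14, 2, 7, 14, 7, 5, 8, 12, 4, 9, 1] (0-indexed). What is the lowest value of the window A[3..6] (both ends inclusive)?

5

Elements at indices 3..6: 7, 14, 7, 5
min(7, 14, 7, 5) = 5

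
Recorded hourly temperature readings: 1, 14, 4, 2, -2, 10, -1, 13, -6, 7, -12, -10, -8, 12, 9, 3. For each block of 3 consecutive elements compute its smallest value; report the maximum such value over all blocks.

(1, 14, 4) → min 1
(14, 4, 2) → min 2
(4, 2, -2) → min -2
(2, -2, 10) → min -2
(-2, 10, -1) → min -2
(10, -1, 13) → min -1
(-1, 13, -6) → min -6
(13, -6, 7) → min -6
(-6, 7, -12) → min -12
(7, -12, -10) → min -12
(-12, -10, -8) → min -12
(-10, -8, 12) → min -10
(-8, 12, 9) → min -8
(12, 9, 3) → min 3
Maximum of these is 3.

3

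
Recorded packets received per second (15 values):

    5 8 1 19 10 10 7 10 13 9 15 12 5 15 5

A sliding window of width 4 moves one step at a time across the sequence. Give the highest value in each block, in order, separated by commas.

Sliding a size-4 window across the 15 values:
5 8 1 19 → max 19
8 1 19 10 → max 19
1 19 10 10 → max 19
19 10 10 7 → max 19
10 10 7 10 → max 10
10 7 10 13 → max 13
7 10 13 9 → max 13
10 13 9 15 → max 15
13 9 15 12 → max 15
9 15 12 5 → max 15
15 12 5 15 → max 15
12 5 15 5 → max 15

19, 19, 19, 19, 10, 13, 13, 15, 15, 15, 15, 15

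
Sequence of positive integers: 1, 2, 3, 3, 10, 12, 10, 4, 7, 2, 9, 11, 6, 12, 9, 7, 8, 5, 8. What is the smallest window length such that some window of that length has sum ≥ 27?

add 1: running sum 1 < 27
add 2: running sum 3 < 27
add 3: running sum 6 < 27
add 3: running sum 9 < 27
add 10: running sum 19 < 27
add 12: shortest ending here [3, 3, 10, 12] sum 28, len 4
add 10: shortest ending here [10, 12, 10] sum 32, len 3
add 4: shortest ending here [10, 12, 10, 4] sum 36, len 4
add 7: shortest ending here [12, 10, 4, 7] sum 33, len 4
add 2: shortest ending here [12, 10, 4, 7, 2] sum 35, len 5
add 9: shortest ending here [10, 4, 7, 2, 9] sum 32, len 5
add 11: shortest ending here [7, 2, 9, 11] sum 29, len 4
add 6: shortest ending here [2, 9, 11, 6] sum 28, len 4
add 12: shortest ending here [11, 6, 12] sum 29, len 3
add 9: shortest ending here [6, 12, 9] sum 27, len 3
add 7: shortest ending here [12, 9, 7] sum 28, len 3
add 8: shortest ending here [12, 9, 7, 8] sum 36, len 4
add 5: shortest ending here [9, 7, 8, 5] sum 29, len 4
add 8: shortest ending here [7, 8, 5, 8] sum 28, len 4
Shortest qualifying length: 3.

3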